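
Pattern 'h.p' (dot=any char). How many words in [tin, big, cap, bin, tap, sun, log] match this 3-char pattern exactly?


Pattern 'h.p' means: starts with 'h', any single char, ends with 'p'.
Checking each word (must be exactly 3 chars):
  'tin' (len=3): no
  'big' (len=3): no
  'cap' (len=3): no
  'bin' (len=3): no
  'tap' (len=3): no
  'sun' (len=3): no
  'log' (len=3): no
Matching words: []
Total: 0

0


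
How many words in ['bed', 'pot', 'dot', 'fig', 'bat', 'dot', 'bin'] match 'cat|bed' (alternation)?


Alternation 'cat|bed' matches either 'cat' or 'bed'.
Checking each word:
  'bed' -> MATCH
  'pot' -> no
  'dot' -> no
  'fig' -> no
  'bat' -> no
  'dot' -> no
  'bin' -> no
Matches: ['bed']
Count: 1

1


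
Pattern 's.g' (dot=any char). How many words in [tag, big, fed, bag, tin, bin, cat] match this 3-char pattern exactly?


Pattern 's.g' means: starts with 's', any single char, ends with 'g'.
Checking each word (must be exactly 3 chars):
  'tag' (len=3): no
  'big' (len=3): no
  'fed' (len=3): no
  'bag' (len=3): no
  'tin' (len=3): no
  'bin' (len=3): no
  'cat' (len=3): no
Matching words: []
Total: 0

0


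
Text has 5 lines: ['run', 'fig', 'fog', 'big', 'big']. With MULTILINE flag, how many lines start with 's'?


With MULTILINE flag, ^ matches the start of each line.
Lines: ['run', 'fig', 'fog', 'big', 'big']
Checking which lines start with 's':
  Line 1: 'run' -> no
  Line 2: 'fig' -> no
  Line 3: 'fog' -> no
  Line 4: 'big' -> no
  Line 5: 'big' -> no
Matching lines: []
Count: 0

0


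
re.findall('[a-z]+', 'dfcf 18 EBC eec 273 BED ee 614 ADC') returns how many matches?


Pattern '[a-z]+' finds one or more lowercase letters.
Text: 'dfcf 18 EBC eec 273 BED ee 614 ADC'
Scanning for matches:
  Match 1: 'dfcf'
  Match 2: 'eec'
  Match 3: 'ee'
Total matches: 3

3


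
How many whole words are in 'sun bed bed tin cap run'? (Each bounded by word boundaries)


Word boundaries (\b) mark the start/end of each word.
Text: 'sun bed bed tin cap run'
Splitting by whitespace:
  Word 1: 'sun'
  Word 2: 'bed'
  Word 3: 'bed'
  Word 4: 'tin'
  Word 5: 'cap'
  Word 6: 'run'
Total whole words: 6

6


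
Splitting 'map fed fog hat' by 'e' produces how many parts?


Splitting by 'e' breaks the string at each occurrence of the separator.
Text: 'map fed fog hat'
Parts after split:
  Part 1: 'map f'
  Part 2: 'd fog hat'
Total parts: 2

2


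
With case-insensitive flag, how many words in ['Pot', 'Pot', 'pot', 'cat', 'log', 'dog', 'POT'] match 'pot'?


Case-insensitive matching: compare each word's lowercase form to 'pot'.
  'Pot' -> lower='pot' -> MATCH
  'Pot' -> lower='pot' -> MATCH
  'pot' -> lower='pot' -> MATCH
  'cat' -> lower='cat' -> no
  'log' -> lower='log' -> no
  'dog' -> lower='dog' -> no
  'POT' -> lower='pot' -> MATCH
Matches: ['Pot', 'Pot', 'pot', 'POT']
Count: 4

4


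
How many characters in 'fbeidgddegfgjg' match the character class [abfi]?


Character class [abfi] matches any of: {a, b, f, i}
Scanning string 'fbeidgddegfgjg' character by character:
  pos 0: 'f' -> MATCH
  pos 1: 'b' -> MATCH
  pos 2: 'e' -> no
  pos 3: 'i' -> MATCH
  pos 4: 'd' -> no
  pos 5: 'g' -> no
  pos 6: 'd' -> no
  pos 7: 'd' -> no
  pos 8: 'e' -> no
  pos 9: 'g' -> no
  pos 10: 'f' -> MATCH
  pos 11: 'g' -> no
  pos 12: 'j' -> no
  pos 13: 'g' -> no
Total matches: 4

4


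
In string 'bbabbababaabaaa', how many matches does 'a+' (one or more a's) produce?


Pattern 'a+' matches one or more consecutive a's.
String: 'bbabbababaabaaa'
Scanning for runs of a:
  Match 1: 'a' (length 1)
  Match 2: 'a' (length 1)
  Match 3: 'a' (length 1)
  Match 4: 'aa' (length 2)
  Match 5: 'aaa' (length 3)
Total matches: 5

5


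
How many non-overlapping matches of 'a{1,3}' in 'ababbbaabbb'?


Pattern 'a{1,3}' matches between 1 and 3 consecutive a's (greedy).
String: 'ababbbaabbb'
Finding runs of a's and applying greedy matching:
  Run at pos 0: 'a' (length 1)
  Run at pos 2: 'a' (length 1)
  Run at pos 6: 'aa' (length 2)
Matches: ['a', 'a', 'aa']
Count: 3

3


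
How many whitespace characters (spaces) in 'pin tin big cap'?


\s matches whitespace characters (spaces, tabs, etc.).
Text: 'pin tin big cap'
This text has 4 words separated by spaces.
Number of spaces = number of words - 1 = 4 - 1 = 3

3


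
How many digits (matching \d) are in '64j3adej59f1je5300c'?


\d matches any digit 0-9.
Scanning '64j3adej59f1je5300c':
  pos 0: '6' -> DIGIT
  pos 1: '4' -> DIGIT
  pos 3: '3' -> DIGIT
  pos 8: '5' -> DIGIT
  pos 9: '9' -> DIGIT
  pos 11: '1' -> DIGIT
  pos 14: '5' -> DIGIT
  pos 15: '3' -> DIGIT
  pos 16: '0' -> DIGIT
  pos 17: '0' -> DIGIT
Digits found: ['6', '4', '3', '5', '9', '1', '5', '3', '0', '0']
Total: 10

10


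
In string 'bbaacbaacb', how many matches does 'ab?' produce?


Pattern 'ab?' matches 'a' optionally followed by 'b'.
String: 'bbaacbaacb'
Scanning left to right for 'a' then checking next char:
  Match 1: 'a' (a not followed by b)
  Match 2: 'a' (a not followed by b)
  Match 3: 'a' (a not followed by b)
  Match 4: 'a' (a not followed by b)
Total matches: 4

4


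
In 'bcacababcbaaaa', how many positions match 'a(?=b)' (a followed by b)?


Lookahead 'a(?=b)' matches 'a' only when followed by 'b'.
String: 'bcacababcbaaaa'
Checking each position where char is 'a':
  pos 2: 'a' -> no (next='c')
  pos 4: 'a' -> MATCH (next='b')
  pos 6: 'a' -> MATCH (next='b')
  pos 10: 'a' -> no (next='a')
  pos 11: 'a' -> no (next='a')
  pos 12: 'a' -> no (next='a')
Matching positions: [4, 6]
Count: 2

2


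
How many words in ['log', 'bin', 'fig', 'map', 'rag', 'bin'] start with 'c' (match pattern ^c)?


Pattern ^c anchors to start of word. Check which words begin with 'c':
  'log' -> no
  'bin' -> no
  'fig' -> no
  'map' -> no
  'rag' -> no
  'bin' -> no
Matching words: []
Count: 0

0


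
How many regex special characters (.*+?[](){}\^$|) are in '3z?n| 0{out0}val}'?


Regex special characters are: . * + ? [ ] ( ) { } \ ^ $ |
Scanning '3z?n| 0{out0}val}':
  pos 2: '?' -> SPECIAL
  pos 4: '|' -> SPECIAL
  pos 7: '{' -> SPECIAL
  pos 12: '}' -> SPECIAL
  pos 16: '}' -> SPECIAL
Special chars found: ['?', '|', '{', '}', '}']
Total: 5

5


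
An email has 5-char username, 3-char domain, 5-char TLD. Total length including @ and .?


An email address has format: username@domain.tld
Username length: 5
'@' character: 1
Domain length: 3
'.' character: 1
TLD length: 5
Total = 5 + 1 + 3 + 1 + 5 = 15

15


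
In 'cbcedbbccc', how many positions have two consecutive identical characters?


Looking for consecutive identical characters in 'cbcedbbccc':
  pos 0-1: 'c' vs 'b' -> different
  pos 1-2: 'b' vs 'c' -> different
  pos 2-3: 'c' vs 'e' -> different
  pos 3-4: 'e' vs 'd' -> different
  pos 4-5: 'd' vs 'b' -> different
  pos 5-6: 'b' vs 'b' -> MATCH ('bb')
  pos 6-7: 'b' vs 'c' -> different
  pos 7-8: 'c' vs 'c' -> MATCH ('cc')
  pos 8-9: 'c' vs 'c' -> MATCH ('cc')
Consecutive identical pairs: ['bb', 'cc', 'cc']
Count: 3

3


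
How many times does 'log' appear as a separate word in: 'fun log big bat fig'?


Scanning each word for exact match 'log':
  Word 1: 'fun' -> no
  Word 2: 'log' -> MATCH
  Word 3: 'big' -> no
  Word 4: 'bat' -> no
  Word 5: 'fig' -> no
Total matches: 1

1


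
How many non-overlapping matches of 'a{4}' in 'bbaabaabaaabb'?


Pattern 'a{4}' matches exactly 4 consecutive a's (greedy, non-overlapping).
String: 'bbaabaabaaabb'
Scanning for runs of a's:
  Run at pos 2: 'aa' (length 2) -> 0 match(es)
  Run at pos 5: 'aa' (length 2) -> 0 match(es)
  Run at pos 8: 'aaa' (length 3) -> 0 match(es)
Matches found: []
Total: 0

0


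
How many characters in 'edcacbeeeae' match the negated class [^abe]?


Negated class [^abe] matches any char NOT in {a, b, e}
Scanning 'edcacbeeeae':
  pos 0: 'e' -> no (excluded)
  pos 1: 'd' -> MATCH
  pos 2: 'c' -> MATCH
  pos 3: 'a' -> no (excluded)
  pos 4: 'c' -> MATCH
  pos 5: 'b' -> no (excluded)
  pos 6: 'e' -> no (excluded)
  pos 7: 'e' -> no (excluded)
  pos 8: 'e' -> no (excluded)
  pos 9: 'a' -> no (excluded)
  pos 10: 'e' -> no (excluded)
Total matches: 3

3


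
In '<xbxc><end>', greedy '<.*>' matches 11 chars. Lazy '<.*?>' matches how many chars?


Greedy '<.*>' tries to match as MUCH as possible.
Lazy '<.*?>' tries to match as LITTLE as possible.

String: '<xbxc><end>'
Greedy '<.*>' starts at first '<' and extends to the LAST '>': '<xbxc><end>' (11 chars)
Lazy '<.*?>' starts at first '<' and stops at the FIRST '>': '<xbxc>' (6 chars)

6


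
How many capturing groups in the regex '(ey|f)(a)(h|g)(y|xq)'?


To count capturing groups, count each '(' that starts a group.
Pattern: '(ey|f)(a)(h|g)(y|xq)'
Walking through the pattern:
  Position 0: '(' -> group #1
  Position 6: '(' -> group #2
  Position 9: '(' -> group #3
  Position 14: '(' -> group #4
Total capturing groups: 4

4


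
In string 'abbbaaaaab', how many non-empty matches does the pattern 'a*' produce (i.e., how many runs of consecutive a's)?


Pattern 'a*' matches zero or more a's. We want non-empty runs of consecutive a's.
String: 'abbbaaaaab'
Walking through the string to find runs of a's:
  Run 1: positions 0-0 -> 'a'
  Run 2: positions 4-8 -> 'aaaaa'
Non-empty runs found: ['a', 'aaaaa']
Count: 2

2


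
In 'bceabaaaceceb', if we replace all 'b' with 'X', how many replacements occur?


re.sub('b', 'X', text) replaces every occurrence of 'b' with 'X'.
Text: 'bceabaaaceceb'
Scanning for 'b':
  pos 0: 'b' -> replacement #1
  pos 4: 'b' -> replacement #2
  pos 12: 'b' -> replacement #3
Total replacements: 3

3


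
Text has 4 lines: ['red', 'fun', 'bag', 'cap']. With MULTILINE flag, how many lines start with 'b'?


With MULTILINE flag, ^ matches the start of each line.
Lines: ['red', 'fun', 'bag', 'cap']
Checking which lines start with 'b':
  Line 1: 'red' -> no
  Line 2: 'fun' -> no
  Line 3: 'bag' -> MATCH
  Line 4: 'cap' -> no
Matching lines: ['bag']
Count: 1

1


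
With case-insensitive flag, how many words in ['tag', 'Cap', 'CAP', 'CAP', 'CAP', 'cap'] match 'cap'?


Case-insensitive matching: compare each word's lowercase form to 'cap'.
  'tag' -> lower='tag' -> no
  'Cap' -> lower='cap' -> MATCH
  'CAP' -> lower='cap' -> MATCH
  'CAP' -> lower='cap' -> MATCH
  'CAP' -> lower='cap' -> MATCH
  'cap' -> lower='cap' -> MATCH
Matches: ['Cap', 'CAP', 'CAP', 'CAP', 'cap']
Count: 5

5


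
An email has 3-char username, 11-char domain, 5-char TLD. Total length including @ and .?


An email address has format: username@domain.tld
Username length: 3
'@' character: 1
Domain length: 11
'.' character: 1
TLD length: 5
Total = 3 + 1 + 11 + 1 + 5 = 21

21


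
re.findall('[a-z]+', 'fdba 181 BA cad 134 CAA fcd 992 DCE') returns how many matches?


Pattern '[a-z]+' finds one or more lowercase letters.
Text: 'fdba 181 BA cad 134 CAA fcd 992 DCE'
Scanning for matches:
  Match 1: 'fdba'
  Match 2: 'cad'
  Match 3: 'fcd'
Total matches: 3

3


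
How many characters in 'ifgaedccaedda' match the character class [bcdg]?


Character class [bcdg] matches any of: {b, c, d, g}
Scanning string 'ifgaedccaedda' character by character:
  pos 0: 'i' -> no
  pos 1: 'f' -> no
  pos 2: 'g' -> MATCH
  pos 3: 'a' -> no
  pos 4: 'e' -> no
  pos 5: 'd' -> MATCH
  pos 6: 'c' -> MATCH
  pos 7: 'c' -> MATCH
  pos 8: 'a' -> no
  pos 9: 'e' -> no
  pos 10: 'd' -> MATCH
  pos 11: 'd' -> MATCH
  pos 12: 'a' -> no
Total matches: 6

6


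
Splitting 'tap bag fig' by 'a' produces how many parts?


Splitting by 'a' breaks the string at each occurrence of the separator.
Text: 'tap bag fig'
Parts after split:
  Part 1: 't'
  Part 2: 'p b'
  Part 3: 'g fig'
Total parts: 3

3


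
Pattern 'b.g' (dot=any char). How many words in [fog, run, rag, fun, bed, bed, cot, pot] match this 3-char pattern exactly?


Pattern 'b.g' means: starts with 'b', any single char, ends with 'g'.
Checking each word (must be exactly 3 chars):
  'fog' (len=3): no
  'run' (len=3): no
  'rag' (len=3): no
  'fun' (len=3): no
  'bed' (len=3): no
  'bed' (len=3): no
  'cot' (len=3): no
  'pot' (len=3): no
Matching words: []
Total: 0

0


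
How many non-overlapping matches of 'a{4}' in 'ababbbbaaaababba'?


Pattern 'a{4}' matches exactly 4 consecutive a's (greedy, non-overlapping).
String: 'ababbbbaaaababba'
Scanning for runs of a's:
  Run at pos 0: 'a' (length 1) -> 0 match(es)
  Run at pos 2: 'a' (length 1) -> 0 match(es)
  Run at pos 7: 'aaaa' (length 4) -> 1 match(es)
  Run at pos 12: 'a' (length 1) -> 0 match(es)
  Run at pos 15: 'a' (length 1) -> 0 match(es)
Matches found: ['aaaa']
Total: 1

1


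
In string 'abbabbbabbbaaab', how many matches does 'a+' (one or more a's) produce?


Pattern 'a+' matches one or more consecutive a's.
String: 'abbabbbabbbaaab'
Scanning for runs of a:
  Match 1: 'a' (length 1)
  Match 2: 'a' (length 1)
  Match 3: 'a' (length 1)
  Match 4: 'aaa' (length 3)
Total matches: 4

4


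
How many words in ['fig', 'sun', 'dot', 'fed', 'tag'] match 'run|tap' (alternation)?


Alternation 'run|tap' matches either 'run' or 'tap'.
Checking each word:
  'fig' -> no
  'sun' -> no
  'dot' -> no
  'fed' -> no
  'tag' -> no
Matches: []
Count: 0

0


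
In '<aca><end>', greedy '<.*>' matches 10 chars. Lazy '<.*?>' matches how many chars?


Greedy '<.*>' tries to match as MUCH as possible.
Lazy '<.*?>' tries to match as LITTLE as possible.

String: '<aca><end>'
Greedy '<.*>' starts at first '<' and extends to the LAST '>': '<aca><end>' (10 chars)
Lazy '<.*?>' starts at first '<' and stops at the FIRST '>': '<aca>' (5 chars)

5


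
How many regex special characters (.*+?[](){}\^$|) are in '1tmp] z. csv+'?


Regex special characters are: . * + ? [ ] ( ) { } \ ^ $ |
Scanning '1tmp] z. csv+':
  pos 4: ']' -> SPECIAL
  pos 7: '.' -> SPECIAL
  pos 12: '+' -> SPECIAL
Special chars found: [']', '.', '+']
Total: 3

3


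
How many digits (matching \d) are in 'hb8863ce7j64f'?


\d matches any digit 0-9.
Scanning 'hb8863ce7j64f':
  pos 2: '8' -> DIGIT
  pos 3: '8' -> DIGIT
  pos 4: '6' -> DIGIT
  pos 5: '3' -> DIGIT
  pos 8: '7' -> DIGIT
  pos 10: '6' -> DIGIT
  pos 11: '4' -> DIGIT
Digits found: ['8', '8', '6', '3', '7', '6', '4']
Total: 7

7


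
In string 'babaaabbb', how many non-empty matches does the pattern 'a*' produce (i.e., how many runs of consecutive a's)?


Pattern 'a*' matches zero or more a's. We want non-empty runs of consecutive a's.
String: 'babaaabbb'
Walking through the string to find runs of a's:
  Run 1: positions 1-1 -> 'a'
  Run 2: positions 3-5 -> 'aaa'
Non-empty runs found: ['a', 'aaa']
Count: 2

2


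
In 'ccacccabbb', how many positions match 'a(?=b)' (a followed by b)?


Lookahead 'a(?=b)' matches 'a' only when followed by 'b'.
String: 'ccacccabbb'
Checking each position where char is 'a':
  pos 2: 'a' -> no (next='c')
  pos 6: 'a' -> MATCH (next='b')
Matching positions: [6]
Count: 1

1


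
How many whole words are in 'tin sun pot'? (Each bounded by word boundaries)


Word boundaries (\b) mark the start/end of each word.
Text: 'tin sun pot'
Splitting by whitespace:
  Word 1: 'tin'
  Word 2: 'sun'
  Word 3: 'pot'
Total whole words: 3

3


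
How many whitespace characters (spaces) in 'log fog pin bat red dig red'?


\s matches whitespace characters (spaces, tabs, etc.).
Text: 'log fog pin bat red dig red'
This text has 7 words separated by spaces.
Number of spaces = number of words - 1 = 7 - 1 = 6

6


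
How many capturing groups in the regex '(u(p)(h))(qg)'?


To count capturing groups, count each '(' that starts a group.
Pattern: '(u(p)(h))(qg)'
Walking through the pattern:
  Position 0: '(' -> group #1
  Position 2: '(' -> group #2
  Position 5: '(' -> group #3
  Position 9: '(' -> group #4
Total capturing groups: 4

4


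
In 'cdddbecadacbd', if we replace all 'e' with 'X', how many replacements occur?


re.sub('e', 'X', text) replaces every occurrence of 'e' with 'X'.
Text: 'cdddbecadacbd'
Scanning for 'e':
  pos 5: 'e' -> replacement #1
Total replacements: 1

1


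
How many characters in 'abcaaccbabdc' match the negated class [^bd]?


Negated class [^bd] matches any char NOT in {b, d}
Scanning 'abcaaccbabdc':
  pos 0: 'a' -> MATCH
  pos 1: 'b' -> no (excluded)
  pos 2: 'c' -> MATCH
  pos 3: 'a' -> MATCH
  pos 4: 'a' -> MATCH
  pos 5: 'c' -> MATCH
  pos 6: 'c' -> MATCH
  pos 7: 'b' -> no (excluded)
  pos 8: 'a' -> MATCH
  pos 9: 'b' -> no (excluded)
  pos 10: 'd' -> no (excluded)
  pos 11: 'c' -> MATCH
Total matches: 8

8


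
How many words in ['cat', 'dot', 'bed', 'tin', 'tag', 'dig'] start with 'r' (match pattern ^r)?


Pattern ^r anchors to start of word. Check which words begin with 'r':
  'cat' -> no
  'dot' -> no
  'bed' -> no
  'tin' -> no
  'tag' -> no
  'dig' -> no
Matching words: []
Count: 0

0


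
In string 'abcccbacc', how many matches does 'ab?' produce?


Pattern 'ab?' matches 'a' optionally followed by 'b'.
String: 'abcccbacc'
Scanning left to right for 'a' then checking next char:
  Match 1: 'ab' (a followed by b)
  Match 2: 'a' (a not followed by b)
Total matches: 2

2


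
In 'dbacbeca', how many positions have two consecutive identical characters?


Looking for consecutive identical characters in 'dbacbeca':
  pos 0-1: 'd' vs 'b' -> different
  pos 1-2: 'b' vs 'a' -> different
  pos 2-3: 'a' vs 'c' -> different
  pos 3-4: 'c' vs 'b' -> different
  pos 4-5: 'b' vs 'e' -> different
  pos 5-6: 'e' vs 'c' -> different
  pos 6-7: 'c' vs 'a' -> different
Consecutive identical pairs: []
Count: 0

0


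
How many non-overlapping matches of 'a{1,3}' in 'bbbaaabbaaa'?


Pattern 'a{1,3}' matches between 1 and 3 consecutive a's (greedy).
String: 'bbbaaabbaaa'
Finding runs of a's and applying greedy matching:
  Run at pos 3: 'aaa' (length 3)
  Run at pos 8: 'aaa' (length 3)
Matches: ['aaa', 'aaa']
Count: 2

2


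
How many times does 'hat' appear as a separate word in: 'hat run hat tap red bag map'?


Scanning each word for exact match 'hat':
  Word 1: 'hat' -> MATCH
  Word 2: 'run' -> no
  Word 3: 'hat' -> MATCH
  Word 4: 'tap' -> no
  Word 5: 'red' -> no
  Word 6: 'bag' -> no
  Word 7: 'map' -> no
Total matches: 2

2


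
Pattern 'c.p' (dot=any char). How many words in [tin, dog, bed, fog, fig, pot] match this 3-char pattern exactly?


Pattern 'c.p' means: starts with 'c', any single char, ends with 'p'.
Checking each word (must be exactly 3 chars):
  'tin' (len=3): no
  'dog' (len=3): no
  'bed' (len=3): no
  'fog' (len=3): no
  'fig' (len=3): no
  'pot' (len=3): no
Matching words: []
Total: 0

0


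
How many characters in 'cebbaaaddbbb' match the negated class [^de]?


Negated class [^de] matches any char NOT in {d, e}
Scanning 'cebbaaaddbbb':
  pos 0: 'c' -> MATCH
  pos 1: 'e' -> no (excluded)
  pos 2: 'b' -> MATCH
  pos 3: 'b' -> MATCH
  pos 4: 'a' -> MATCH
  pos 5: 'a' -> MATCH
  pos 6: 'a' -> MATCH
  pos 7: 'd' -> no (excluded)
  pos 8: 'd' -> no (excluded)
  pos 9: 'b' -> MATCH
  pos 10: 'b' -> MATCH
  pos 11: 'b' -> MATCH
Total matches: 9

9


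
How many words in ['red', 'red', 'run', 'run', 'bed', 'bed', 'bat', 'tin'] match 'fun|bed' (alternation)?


Alternation 'fun|bed' matches either 'fun' or 'bed'.
Checking each word:
  'red' -> no
  'red' -> no
  'run' -> no
  'run' -> no
  'bed' -> MATCH
  'bed' -> MATCH
  'bat' -> no
  'tin' -> no
Matches: ['bed', 'bed']
Count: 2

2


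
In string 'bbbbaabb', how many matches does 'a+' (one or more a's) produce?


Pattern 'a+' matches one or more consecutive a's.
String: 'bbbbaabb'
Scanning for runs of a:
  Match 1: 'aa' (length 2)
Total matches: 1

1


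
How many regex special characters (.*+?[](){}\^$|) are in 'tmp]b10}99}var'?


Regex special characters are: . * + ? [ ] ( ) { } \ ^ $ |
Scanning 'tmp]b10}99}var':
  pos 3: ']' -> SPECIAL
  pos 7: '}' -> SPECIAL
  pos 10: '}' -> SPECIAL
Special chars found: [']', '}', '}']
Total: 3

3


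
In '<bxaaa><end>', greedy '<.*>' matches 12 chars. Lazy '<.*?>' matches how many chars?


Greedy '<.*>' tries to match as MUCH as possible.
Lazy '<.*?>' tries to match as LITTLE as possible.

String: '<bxaaa><end>'
Greedy '<.*>' starts at first '<' and extends to the LAST '>': '<bxaaa><end>' (12 chars)
Lazy '<.*?>' starts at first '<' and stops at the FIRST '>': '<bxaaa>' (7 chars)

7


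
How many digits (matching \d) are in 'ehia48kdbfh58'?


\d matches any digit 0-9.
Scanning 'ehia48kdbfh58':
  pos 4: '4' -> DIGIT
  pos 5: '8' -> DIGIT
  pos 11: '5' -> DIGIT
  pos 12: '8' -> DIGIT
Digits found: ['4', '8', '5', '8']
Total: 4

4


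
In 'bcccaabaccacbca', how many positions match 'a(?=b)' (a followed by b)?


Lookahead 'a(?=b)' matches 'a' only when followed by 'b'.
String: 'bcccaabaccacbca'
Checking each position where char is 'a':
  pos 4: 'a' -> no (next='a')
  pos 5: 'a' -> MATCH (next='b')
  pos 7: 'a' -> no (next='c')
  pos 10: 'a' -> no (next='c')
Matching positions: [5]
Count: 1

1


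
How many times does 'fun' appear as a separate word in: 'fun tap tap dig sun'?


Scanning each word for exact match 'fun':
  Word 1: 'fun' -> MATCH
  Word 2: 'tap' -> no
  Word 3: 'tap' -> no
  Word 4: 'dig' -> no
  Word 5: 'sun' -> no
Total matches: 1

1


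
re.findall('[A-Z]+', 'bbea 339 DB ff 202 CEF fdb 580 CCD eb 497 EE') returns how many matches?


Pattern '[A-Z]+' finds one or more uppercase letters.
Text: 'bbea 339 DB ff 202 CEF fdb 580 CCD eb 497 EE'
Scanning for matches:
  Match 1: 'DB'
  Match 2: 'CEF'
  Match 3: 'CCD'
  Match 4: 'EE'
Total matches: 4

4


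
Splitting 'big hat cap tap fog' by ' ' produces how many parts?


Splitting by ' ' breaks the string at each occurrence of the separator.
Text: 'big hat cap tap fog'
Parts after split:
  Part 1: 'big'
  Part 2: 'hat'
  Part 3: 'cap'
  Part 4: 'tap'
  Part 5: 'fog'
Total parts: 5

5


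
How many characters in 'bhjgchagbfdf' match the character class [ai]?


Character class [ai] matches any of: {a, i}
Scanning string 'bhjgchagbfdf' character by character:
  pos 0: 'b' -> no
  pos 1: 'h' -> no
  pos 2: 'j' -> no
  pos 3: 'g' -> no
  pos 4: 'c' -> no
  pos 5: 'h' -> no
  pos 6: 'a' -> MATCH
  pos 7: 'g' -> no
  pos 8: 'b' -> no
  pos 9: 'f' -> no
  pos 10: 'd' -> no
  pos 11: 'f' -> no
Total matches: 1

1


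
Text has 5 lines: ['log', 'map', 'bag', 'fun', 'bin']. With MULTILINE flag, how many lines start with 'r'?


With MULTILINE flag, ^ matches the start of each line.
Lines: ['log', 'map', 'bag', 'fun', 'bin']
Checking which lines start with 'r':
  Line 1: 'log' -> no
  Line 2: 'map' -> no
  Line 3: 'bag' -> no
  Line 4: 'fun' -> no
  Line 5: 'bin' -> no
Matching lines: []
Count: 0

0


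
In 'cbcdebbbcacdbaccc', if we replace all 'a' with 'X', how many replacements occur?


re.sub('a', 'X', text) replaces every occurrence of 'a' with 'X'.
Text: 'cbcdebbbcacdbaccc'
Scanning for 'a':
  pos 9: 'a' -> replacement #1
  pos 13: 'a' -> replacement #2
Total replacements: 2

2


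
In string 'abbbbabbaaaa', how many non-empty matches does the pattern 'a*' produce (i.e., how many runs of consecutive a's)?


Pattern 'a*' matches zero or more a's. We want non-empty runs of consecutive a's.
String: 'abbbbabbaaaa'
Walking through the string to find runs of a's:
  Run 1: positions 0-0 -> 'a'
  Run 2: positions 5-5 -> 'a'
  Run 3: positions 8-11 -> 'aaaa'
Non-empty runs found: ['a', 'a', 'aaaa']
Count: 3

3


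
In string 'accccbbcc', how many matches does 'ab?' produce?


Pattern 'ab?' matches 'a' optionally followed by 'b'.
String: 'accccbbcc'
Scanning left to right for 'a' then checking next char:
  Match 1: 'a' (a not followed by b)
Total matches: 1

1


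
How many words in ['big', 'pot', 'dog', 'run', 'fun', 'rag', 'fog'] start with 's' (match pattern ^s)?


Pattern ^s anchors to start of word. Check which words begin with 's':
  'big' -> no
  'pot' -> no
  'dog' -> no
  'run' -> no
  'fun' -> no
  'rag' -> no
  'fog' -> no
Matching words: []
Count: 0

0


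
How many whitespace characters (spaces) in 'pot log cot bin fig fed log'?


\s matches whitespace characters (spaces, tabs, etc.).
Text: 'pot log cot bin fig fed log'
This text has 7 words separated by spaces.
Number of spaces = number of words - 1 = 7 - 1 = 6

6


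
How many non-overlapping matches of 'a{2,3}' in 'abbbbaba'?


Pattern 'a{2,3}' matches between 2 and 3 consecutive a's (greedy).
String: 'abbbbaba'
Finding runs of a's and applying greedy matching:
  Run at pos 0: 'a' (length 1)
  Run at pos 5: 'a' (length 1)
  Run at pos 7: 'a' (length 1)
Matches: []
Count: 0

0


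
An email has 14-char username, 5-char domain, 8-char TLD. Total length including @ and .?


An email address has format: username@domain.tld
Username length: 14
'@' character: 1
Domain length: 5
'.' character: 1
TLD length: 8
Total = 14 + 1 + 5 + 1 + 8 = 29

29


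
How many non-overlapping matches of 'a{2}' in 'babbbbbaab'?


Pattern 'a{2}' matches exactly 2 consecutive a's (greedy, non-overlapping).
String: 'babbbbbaab'
Scanning for runs of a's:
  Run at pos 1: 'a' (length 1) -> 0 match(es)
  Run at pos 7: 'aa' (length 2) -> 1 match(es)
Matches found: ['aa']
Total: 1

1


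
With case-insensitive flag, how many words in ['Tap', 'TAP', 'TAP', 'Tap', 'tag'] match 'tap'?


Case-insensitive matching: compare each word's lowercase form to 'tap'.
  'Tap' -> lower='tap' -> MATCH
  'TAP' -> lower='tap' -> MATCH
  'TAP' -> lower='tap' -> MATCH
  'Tap' -> lower='tap' -> MATCH
  'tag' -> lower='tag' -> no
Matches: ['Tap', 'TAP', 'TAP', 'Tap']
Count: 4

4


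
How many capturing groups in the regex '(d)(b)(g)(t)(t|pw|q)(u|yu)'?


To count capturing groups, count each '(' that starts a group.
Pattern: '(d)(b)(g)(t)(t|pw|q)(u|yu)'
Walking through the pattern:
  Position 0: '(' -> group #1
  Position 3: '(' -> group #2
  Position 6: '(' -> group #3
  Position 9: '(' -> group #4
  Position 12: '(' -> group #5
  Position 20: '(' -> group #6
Total capturing groups: 6

6


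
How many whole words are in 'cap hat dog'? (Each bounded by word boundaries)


Word boundaries (\b) mark the start/end of each word.
Text: 'cap hat dog'
Splitting by whitespace:
  Word 1: 'cap'
  Word 2: 'hat'
  Word 3: 'dog'
Total whole words: 3

3


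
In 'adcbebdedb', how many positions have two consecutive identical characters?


Looking for consecutive identical characters in 'adcbebdedb':
  pos 0-1: 'a' vs 'd' -> different
  pos 1-2: 'd' vs 'c' -> different
  pos 2-3: 'c' vs 'b' -> different
  pos 3-4: 'b' vs 'e' -> different
  pos 4-5: 'e' vs 'b' -> different
  pos 5-6: 'b' vs 'd' -> different
  pos 6-7: 'd' vs 'e' -> different
  pos 7-8: 'e' vs 'd' -> different
  pos 8-9: 'd' vs 'b' -> different
Consecutive identical pairs: []
Count: 0

0


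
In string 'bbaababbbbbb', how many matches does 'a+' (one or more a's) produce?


Pattern 'a+' matches one or more consecutive a's.
String: 'bbaababbbbbb'
Scanning for runs of a:
  Match 1: 'aa' (length 2)
  Match 2: 'a' (length 1)
Total matches: 2

2


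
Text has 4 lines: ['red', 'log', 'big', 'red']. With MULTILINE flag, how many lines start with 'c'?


With MULTILINE flag, ^ matches the start of each line.
Lines: ['red', 'log', 'big', 'red']
Checking which lines start with 'c':
  Line 1: 'red' -> no
  Line 2: 'log' -> no
  Line 3: 'big' -> no
  Line 4: 'red' -> no
Matching lines: []
Count: 0

0


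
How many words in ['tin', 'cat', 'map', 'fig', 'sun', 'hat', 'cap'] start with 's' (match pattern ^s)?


Pattern ^s anchors to start of word. Check which words begin with 's':
  'tin' -> no
  'cat' -> no
  'map' -> no
  'fig' -> no
  'sun' -> MATCH (starts with 's')
  'hat' -> no
  'cap' -> no
Matching words: ['sun']
Count: 1

1


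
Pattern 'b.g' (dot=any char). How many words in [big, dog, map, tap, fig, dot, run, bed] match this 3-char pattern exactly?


Pattern 'b.g' means: starts with 'b', any single char, ends with 'g'.
Checking each word (must be exactly 3 chars):
  'big' (len=3): MATCH
  'dog' (len=3): no
  'map' (len=3): no
  'tap' (len=3): no
  'fig' (len=3): no
  'dot' (len=3): no
  'run' (len=3): no
  'bed' (len=3): no
Matching words: ['big']
Total: 1

1


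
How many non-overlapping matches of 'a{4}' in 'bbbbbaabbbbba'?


Pattern 'a{4}' matches exactly 4 consecutive a's (greedy, non-overlapping).
String: 'bbbbbaabbbbba'
Scanning for runs of a's:
  Run at pos 5: 'aa' (length 2) -> 0 match(es)
  Run at pos 12: 'a' (length 1) -> 0 match(es)
Matches found: []
Total: 0

0


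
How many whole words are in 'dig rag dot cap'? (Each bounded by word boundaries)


Word boundaries (\b) mark the start/end of each word.
Text: 'dig rag dot cap'
Splitting by whitespace:
  Word 1: 'dig'
  Word 2: 'rag'
  Word 3: 'dot'
  Word 4: 'cap'
Total whole words: 4

4


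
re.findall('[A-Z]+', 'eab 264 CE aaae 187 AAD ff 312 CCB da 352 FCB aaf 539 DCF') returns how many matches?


Pattern '[A-Z]+' finds one or more uppercase letters.
Text: 'eab 264 CE aaae 187 AAD ff 312 CCB da 352 FCB aaf 539 DCF'
Scanning for matches:
  Match 1: 'CE'
  Match 2: 'AAD'
  Match 3: 'CCB'
  Match 4: 'FCB'
  Match 5: 'DCF'
Total matches: 5

5


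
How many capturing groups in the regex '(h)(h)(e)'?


To count capturing groups, count each '(' that starts a group.
Pattern: '(h)(h)(e)'
Walking through the pattern:
  Position 0: '(' -> group #1
  Position 3: '(' -> group #2
  Position 6: '(' -> group #3
Total capturing groups: 3

3


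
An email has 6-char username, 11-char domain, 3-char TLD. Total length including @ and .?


An email address has format: username@domain.tld
Username length: 6
'@' character: 1
Domain length: 11
'.' character: 1
TLD length: 3
Total = 6 + 1 + 11 + 1 + 3 = 22

22


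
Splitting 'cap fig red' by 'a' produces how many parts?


Splitting by 'a' breaks the string at each occurrence of the separator.
Text: 'cap fig red'
Parts after split:
  Part 1: 'c'
  Part 2: 'p fig red'
Total parts: 2

2


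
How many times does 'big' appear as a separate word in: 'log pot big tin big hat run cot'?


Scanning each word for exact match 'big':
  Word 1: 'log' -> no
  Word 2: 'pot' -> no
  Word 3: 'big' -> MATCH
  Word 4: 'tin' -> no
  Word 5: 'big' -> MATCH
  Word 6: 'hat' -> no
  Word 7: 'run' -> no
  Word 8: 'cot' -> no
Total matches: 2

2


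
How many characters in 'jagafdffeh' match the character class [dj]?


Character class [dj] matches any of: {d, j}
Scanning string 'jagafdffeh' character by character:
  pos 0: 'j' -> MATCH
  pos 1: 'a' -> no
  pos 2: 'g' -> no
  pos 3: 'a' -> no
  pos 4: 'f' -> no
  pos 5: 'd' -> MATCH
  pos 6: 'f' -> no
  pos 7: 'f' -> no
  pos 8: 'e' -> no
  pos 9: 'h' -> no
Total matches: 2

2


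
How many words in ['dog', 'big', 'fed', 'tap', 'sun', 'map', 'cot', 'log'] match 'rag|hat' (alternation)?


Alternation 'rag|hat' matches either 'rag' or 'hat'.
Checking each word:
  'dog' -> no
  'big' -> no
  'fed' -> no
  'tap' -> no
  'sun' -> no
  'map' -> no
  'cot' -> no
  'log' -> no
Matches: []
Count: 0

0


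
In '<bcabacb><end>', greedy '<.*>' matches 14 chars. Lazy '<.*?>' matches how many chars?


Greedy '<.*>' tries to match as MUCH as possible.
Lazy '<.*?>' tries to match as LITTLE as possible.

String: '<bcabacb><end>'
Greedy '<.*>' starts at first '<' and extends to the LAST '>': '<bcabacb><end>' (14 chars)
Lazy '<.*?>' starts at first '<' and stops at the FIRST '>': '<bcabacb>' (9 chars)

9


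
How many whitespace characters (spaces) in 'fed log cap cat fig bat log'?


\s matches whitespace characters (spaces, tabs, etc.).
Text: 'fed log cap cat fig bat log'
This text has 7 words separated by spaces.
Number of spaces = number of words - 1 = 7 - 1 = 6

6


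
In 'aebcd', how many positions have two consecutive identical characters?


Looking for consecutive identical characters in 'aebcd':
  pos 0-1: 'a' vs 'e' -> different
  pos 1-2: 'e' vs 'b' -> different
  pos 2-3: 'b' vs 'c' -> different
  pos 3-4: 'c' vs 'd' -> different
Consecutive identical pairs: []
Count: 0

0


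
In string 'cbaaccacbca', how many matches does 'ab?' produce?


Pattern 'ab?' matches 'a' optionally followed by 'b'.
String: 'cbaaccacbca'
Scanning left to right for 'a' then checking next char:
  Match 1: 'a' (a not followed by b)
  Match 2: 'a' (a not followed by b)
  Match 3: 'a' (a not followed by b)
  Match 4: 'a' (a not followed by b)
Total matches: 4

4


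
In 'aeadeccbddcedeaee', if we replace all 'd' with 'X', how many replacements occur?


re.sub('d', 'X', text) replaces every occurrence of 'd' with 'X'.
Text: 'aeadeccbddcedeaee'
Scanning for 'd':
  pos 3: 'd' -> replacement #1
  pos 8: 'd' -> replacement #2
  pos 9: 'd' -> replacement #3
  pos 12: 'd' -> replacement #4
Total replacements: 4

4


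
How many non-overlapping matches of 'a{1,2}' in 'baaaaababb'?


Pattern 'a{1,2}' matches between 1 and 2 consecutive a's (greedy).
String: 'baaaaababb'
Finding runs of a's and applying greedy matching:
  Run at pos 1: 'aaaaa' (length 5)
  Run at pos 7: 'a' (length 1)
Matches: ['aa', 'aa', 'a', 'a']
Count: 4

4


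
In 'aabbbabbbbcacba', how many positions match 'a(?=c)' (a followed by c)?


Lookahead 'a(?=c)' matches 'a' only when followed by 'c'.
String: 'aabbbabbbbcacba'
Checking each position where char is 'a':
  pos 0: 'a' -> no (next='a')
  pos 1: 'a' -> no (next='b')
  pos 5: 'a' -> no (next='b')
  pos 11: 'a' -> MATCH (next='c')
Matching positions: [11]
Count: 1

1


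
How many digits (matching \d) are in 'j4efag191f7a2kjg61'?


\d matches any digit 0-9.
Scanning 'j4efag191f7a2kjg61':
  pos 1: '4' -> DIGIT
  pos 6: '1' -> DIGIT
  pos 7: '9' -> DIGIT
  pos 8: '1' -> DIGIT
  pos 10: '7' -> DIGIT
  pos 12: '2' -> DIGIT
  pos 16: '6' -> DIGIT
  pos 17: '1' -> DIGIT
Digits found: ['4', '1', '9', '1', '7', '2', '6', '1']
Total: 8

8


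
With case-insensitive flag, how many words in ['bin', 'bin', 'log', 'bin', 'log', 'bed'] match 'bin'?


Case-insensitive matching: compare each word's lowercase form to 'bin'.
  'bin' -> lower='bin' -> MATCH
  'bin' -> lower='bin' -> MATCH
  'log' -> lower='log' -> no
  'bin' -> lower='bin' -> MATCH
  'log' -> lower='log' -> no
  'bed' -> lower='bed' -> no
Matches: ['bin', 'bin', 'bin']
Count: 3

3


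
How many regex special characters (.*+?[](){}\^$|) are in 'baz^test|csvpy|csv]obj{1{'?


Regex special characters are: . * + ? [ ] ( ) { } \ ^ $ |
Scanning 'baz^test|csvpy|csv]obj{1{':
  pos 3: '^' -> SPECIAL
  pos 8: '|' -> SPECIAL
  pos 14: '|' -> SPECIAL
  pos 18: ']' -> SPECIAL
  pos 22: '{' -> SPECIAL
  pos 24: '{' -> SPECIAL
Special chars found: ['^', '|', '|', ']', '{', '{']
Total: 6

6


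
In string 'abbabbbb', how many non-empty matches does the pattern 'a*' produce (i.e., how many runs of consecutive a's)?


Pattern 'a*' matches zero or more a's. We want non-empty runs of consecutive a's.
String: 'abbabbbb'
Walking through the string to find runs of a's:
  Run 1: positions 0-0 -> 'a'
  Run 2: positions 3-3 -> 'a'
Non-empty runs found: ['a', 'a']
Count: 2

2


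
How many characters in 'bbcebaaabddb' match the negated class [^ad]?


Negated class [^ad] matches any char NOT in {a, d}
Scanning 'bbcebaaabddb':
  pos 0: 'b' -> MATCH
  pos 1: 'b' -> MATCH
  pos 2: 'c' -> MATCH
  pos 3: 'e' -> MATCH
  pos 4: 'b' -> MATCH
  pos 5: 'a' -> no (excluded)
  pos 6: 'a' -> no (excluded)
  pos 7: 'a' -> no (excluded)
  pos 8: 'b' -> MATCH
  pos 9: 'd' -> no (excluded)
  pos 10: 'd' -> no (excluded)
  pos 11: 'b' -> MATCH
Total matches: 7

7


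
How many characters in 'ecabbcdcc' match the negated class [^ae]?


Negated class [^ae] matches any char NOT in {a, e}
Scanning 'ecabbcdcc':
  pos 0: 'e' -> no (excluded)
  pos 1: 'c' -> MATCH
  pos 2: 'a' -> no (excluded)
  pos 3: 'b' -> MATCH
  pos 4: 'b' -> MATCH
  pos 5: 'c' -> MATCH
  pos 6: 'd' -> MATCH
  pos 7: 'c' -> MATCH
  pos 8: 'c' -> MATCH
Total matches: 7

7


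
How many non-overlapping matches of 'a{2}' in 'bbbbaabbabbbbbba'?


Pattern 'a{2}' matches exactly 2 consecutive a's (greedy, non-overlapping).
String: 'bbbbaabbabbbbbba'
Scanning for runs of a's:
  Run at pos 4: 'aa' (length 2) -> 1 match(es)
  Run at pos 8: 'a' (length 1) -> 0 match(es)
  Run at pos 15: 'a' (length 1) -> 0 match(es)
Matches found: ['aa']
Total: 1

1


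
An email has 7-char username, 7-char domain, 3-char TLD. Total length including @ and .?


An email address has format: username@domain.tld
Username length: 7
'@' character: 1
Domain length: 7
'.' character: 1
TLD length: 3
Total = 7 + 1 + 7 + 1 + 3 = 19

19


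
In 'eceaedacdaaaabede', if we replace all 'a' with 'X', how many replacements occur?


re.sub('a', 'X', text) replaces every occurrence of 'a' with 'X'.
Text: 'eceaedacdaaaabede'
Scanning for 'a':
  pos 3: 'a' -> replacement #1
  pos 6: 'a' -> replacement #2
  pos 9: 'a' -> replacement #3
  pos 10: 'a' -> replacement #4
  pos 11: 'a' -> replacement #5
  pos 12: 'a' -> replacement #6
Total replacements: 6

6


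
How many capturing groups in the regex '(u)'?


To count capturing groups, count each '(' that starts a group.
Pattern: '(u)'
Walking through the pattern:
  Position 0: '(' -> group #1
Total capturing groups: 1

1


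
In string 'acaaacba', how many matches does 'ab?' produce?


Pattern 'ab?' matches 'a' optionally followed by 'b'.
String: 'acaaacba'
Scanning left to right for 'a' then checking next char:
  Match 1: 'a' (a not followed by b)
  Match 2: 'a' (a not followed by b)
  Match 3: 'a' (a not followed by b)
  Match 4: 'a' (a not followed by b)
  Match 5: 'a' (a not followed by b)
Total matches: 5

5


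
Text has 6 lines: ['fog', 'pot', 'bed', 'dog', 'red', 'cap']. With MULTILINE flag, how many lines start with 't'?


With MULTILINE flag, ^ matches the start of each line.
Lines: ['fog', 'pot', 'bed', 'dog', 'red', 'cap']
Checking which lines start with 't':
  Line 1: 'fog' -> no
  Line 2: 'pot' -> no
  Line 3: 'bed' -> no
  Line 4: 'dog' -> no
  Line 5: 'red' -> no
  Line 6: 'cap' -> no
Matching lines: []
Count: 0

0


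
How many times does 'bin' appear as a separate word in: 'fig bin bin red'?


Scanning each word for exact match 'bin':
  Word 1: 'fig' -> no
  Word 2: 'bin' -> MATCH
  Word 3: 'bin' -> MATCH
  Word 4: 'red' -> no
Total matches: 2

2


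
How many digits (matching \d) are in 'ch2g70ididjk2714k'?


\d matches any digit 0-9.
Scanning 'ch2g70ididjk2714k':
  pos 2: '2' -> DIGIT
  pos 4: '7' -> DIGIT
  pos 5: '0' -> DIGIT
  pos 12: '2' -> DIGIT
  pos 13: '7' -> DIGIT
  pos 14: '1' -> DIGIT
  pos 15: '4' -> DIGIT
Digits found: ['2', '7', '0', '2', '7', '1', '4']
Total: 7

7


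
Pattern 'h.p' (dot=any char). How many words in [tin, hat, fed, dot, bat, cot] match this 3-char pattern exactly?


Pattern 'h.p' means: starts with 'h', any single char, ends with 'p'.
Checking each word (must be exactly 3 chars):
  'tin' (len=3): no
  'hat' (len=3): no
  'fed' (len=3): no
  'dot' (len=3): no
  'bat' (len=3): no
  'cot' (len=3): no
Matching words: []
Total: 0

0


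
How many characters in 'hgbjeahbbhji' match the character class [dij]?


Character class [dij] matches any of: {d, i, j}
Scanning string 'hgbjeahbbhji' character by character:
  pos 0: 'h' -> no
  pos 1: 'g' -> no
  pos 2: 'b' -> no
  pos 3: 'j' -> MATCH
  pos 4: 'e' -> no
  pos 5: 'a' -> no
  pos 6: 'h' -> no
  pos 7: 'b' -> no
  pos 8: 'b' -> no
  pos 9: 'h' -> no
  pos 10: 'j' -> MATCH
  pos 11: 'i' -> MATCH
Total matches: 3

3


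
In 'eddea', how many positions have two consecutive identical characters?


Looking for consecutive identical characters in 'eddea':
  pos 0-1: 'e' vs 'd' -> different
  pos 1-2: 'd' vs 'd' -> MATCH ('dd')
  pos 2-3: 'd' vs 'e' -> different
  pos 3-4: 'e' vs 'a' -> different
Consecutive identical pairs: ['dd']
Count: 1

1


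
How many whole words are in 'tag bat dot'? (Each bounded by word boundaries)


Word boundaries (\b) mark the start/end of each word.
Text: 'tag bat dot'
Splitting by whitespace:
  Word 1: 'tag'
  Word 2: 'bat'
  Word 3: 'dot'
Total whole words: 3

3


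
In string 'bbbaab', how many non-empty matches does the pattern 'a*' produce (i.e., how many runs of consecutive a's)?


Pattern 'a*' matches zero or more a's. We want non-empty runs of consecutive a's.
String: 'bbbaab'
Walking through the string to find runs of a's:
  Run 1: positions 3-4 -> 'aa'
Non-empty runs found: ['aa']
Count: 1

1
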